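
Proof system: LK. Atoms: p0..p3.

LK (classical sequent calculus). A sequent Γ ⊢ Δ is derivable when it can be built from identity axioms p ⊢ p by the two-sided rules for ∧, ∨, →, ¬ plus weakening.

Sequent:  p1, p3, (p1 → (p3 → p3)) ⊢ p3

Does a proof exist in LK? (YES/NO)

Proof tree:
[→L] p1, p3, (p1 → (p3 → p3)) ⊢ p3
  [Ax] p1 ⊢ p1
  [→L] p3, (p3 → p3) ⊢ p3
    [Ax] p3 ⊢ p3
    [Ax] p3 ⊢ p3

Result: YES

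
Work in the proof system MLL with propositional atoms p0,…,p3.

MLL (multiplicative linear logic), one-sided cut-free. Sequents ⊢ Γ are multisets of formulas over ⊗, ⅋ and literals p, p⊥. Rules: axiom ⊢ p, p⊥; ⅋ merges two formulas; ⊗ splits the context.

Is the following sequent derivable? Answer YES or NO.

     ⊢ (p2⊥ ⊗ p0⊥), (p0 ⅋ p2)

Derivation (root first):
[⅋]  ⊢ (p2⊥ ⊗ p0⊥), (p0 ⅋ p2)
  [⊗]  ⊢ p2, p0, (p2⊥ ⊗ p0⊥)
    [Ax]  ⊢ p2, p2⊥
    [Ax]  ⊢ p0, p0⊥

Result: YES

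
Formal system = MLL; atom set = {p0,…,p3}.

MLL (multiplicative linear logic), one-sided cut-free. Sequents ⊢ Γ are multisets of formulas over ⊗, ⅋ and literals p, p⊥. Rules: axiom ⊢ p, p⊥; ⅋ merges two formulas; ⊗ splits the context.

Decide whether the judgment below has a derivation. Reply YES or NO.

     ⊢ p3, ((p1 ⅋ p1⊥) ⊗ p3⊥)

Derivation (root first):
[⊗]  ⊢ p3, ((p1 ⅋ p1⊥) ⊗ p3⊥)
  [⅋]  ⊢ (p1 ⅋ p1⊥)
    [Ax]  ⊢ p1, p1⊥
  [Ax]  ⊢ p3, p3⊥

Result: YES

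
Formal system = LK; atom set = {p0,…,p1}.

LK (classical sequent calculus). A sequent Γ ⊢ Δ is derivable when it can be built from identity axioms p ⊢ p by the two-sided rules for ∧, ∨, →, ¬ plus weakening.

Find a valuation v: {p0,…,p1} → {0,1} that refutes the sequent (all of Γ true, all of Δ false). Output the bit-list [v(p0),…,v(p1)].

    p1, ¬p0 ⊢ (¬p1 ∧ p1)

Search for a countermodel by truth-table:
  v=00: Γ:[p1=F, ¬p0=T] Δ:[(¬p1 ∧ p1)=F] refutes=False
  v=01: Γ:[p1=T, ¬p0=T] Δ:[(¬p1 ∧ p1)=F] refutes=True  ← countermodel

Result: [0, 1]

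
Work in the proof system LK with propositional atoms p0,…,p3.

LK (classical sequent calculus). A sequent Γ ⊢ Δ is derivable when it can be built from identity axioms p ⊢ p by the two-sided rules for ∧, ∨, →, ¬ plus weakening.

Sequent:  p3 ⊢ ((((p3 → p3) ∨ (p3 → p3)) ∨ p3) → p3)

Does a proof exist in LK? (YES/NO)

Derivation trace:
[→R] p3 ⊢ ((((p3 → p3) ∨ (p3 → p3)) ∨ p3) → p3)
  [∨L] p3, (((p3 → p3) ∨ (p3 → p3)) ∨ p3) ⊢ p3
    [∨L] p3, ((p3 → p3) ∨ (p3 → p3)) ⊢ p3
      [→L] p3, (p3 → p3) ⊢ p3
        [Ax] p3 ⊢ p3
        [Ax] p3 ⊢ p3
      [→L] p3, (p3 → p3) ⊢ p3
        [Ax] p3 ⊢ p3
        [Ax] p3 ⊢ p3
    [Ax] p3 ⊢ p3

Result: YES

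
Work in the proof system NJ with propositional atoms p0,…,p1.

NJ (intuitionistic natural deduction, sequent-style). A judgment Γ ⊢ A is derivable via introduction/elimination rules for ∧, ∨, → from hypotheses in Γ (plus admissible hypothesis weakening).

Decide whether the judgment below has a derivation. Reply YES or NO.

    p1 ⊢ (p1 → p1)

Proof tree:
[→I] p1 ⊢ (p1 → p1)
  [Wk] p1, p1 ⊢ p1
    [Ax] p1 ⊢ p1

Result: YES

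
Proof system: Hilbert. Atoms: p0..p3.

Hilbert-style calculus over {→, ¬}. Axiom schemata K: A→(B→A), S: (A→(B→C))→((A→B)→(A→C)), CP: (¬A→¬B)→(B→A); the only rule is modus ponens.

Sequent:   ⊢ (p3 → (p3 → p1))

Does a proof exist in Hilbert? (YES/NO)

Search for a countermodel by truth-table:
  v=0000: Γ:[] Δ:[(p3 → (p3 → p1))=T] refutes=False
  v=0001: Γ:[] Δ:[(p3 → (p3 → p1))=F] refutes=True  ← countermodel

Result: NO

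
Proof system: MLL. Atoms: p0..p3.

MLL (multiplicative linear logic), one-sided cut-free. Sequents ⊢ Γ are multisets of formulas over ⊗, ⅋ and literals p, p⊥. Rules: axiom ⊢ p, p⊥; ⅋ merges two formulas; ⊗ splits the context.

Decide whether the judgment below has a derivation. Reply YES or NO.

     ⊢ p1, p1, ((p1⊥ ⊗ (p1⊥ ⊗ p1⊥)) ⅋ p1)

Proof tree:
[⅋]  ⊢ p1, p1, ((p1⊥ ⊗ (p1⊥ ⊗ p1⊥)) ⅋ p1)
  [⊗]  ⊢ p1, p1, p1, (p1⊥ ⊗ (p1⊥ ⊗ p1⊥))
    [Ax]  ⊢ p1, p1⊥
    [⊗]  ⊢ p1, p1, (p1⊥ ⊗ p1⊥)
      [Ax]  ⊢ p1, p1⊥
      [Ax]  ⊢ p1, p1⊥

Result: YES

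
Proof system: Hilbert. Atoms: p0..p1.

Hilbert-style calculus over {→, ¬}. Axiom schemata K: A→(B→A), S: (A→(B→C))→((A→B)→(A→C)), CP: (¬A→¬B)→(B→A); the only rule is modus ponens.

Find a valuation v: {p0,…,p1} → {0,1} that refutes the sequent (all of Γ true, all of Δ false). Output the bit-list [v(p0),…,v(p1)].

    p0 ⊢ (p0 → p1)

Enumerate valuations to refute Γ ⊢ Δ:
  v=00: Γ:[p0=F] Δ:[(p0 → p1)=T] refutes=False
  v=01: Γ:[p0=F] Δ:[(p0 → p1)=T] refutes=False
  v=10: Γ:[p0=T] Δ:[(p0 → p1)=F] refutes=True  ← countermodel

Result: [1, 0]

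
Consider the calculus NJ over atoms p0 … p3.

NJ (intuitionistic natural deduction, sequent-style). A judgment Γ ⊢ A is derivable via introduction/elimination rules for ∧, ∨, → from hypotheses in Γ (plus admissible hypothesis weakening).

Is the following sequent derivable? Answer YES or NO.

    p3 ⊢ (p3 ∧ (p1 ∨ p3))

Derivation (root first):
[∧I] p3 ⊢ (p3 ∧ (p1 ∨ p3))
  [Ax] p3 ⊢ p3
  [∨I₂] p3 ⊢ (p1 ∨ p3)
    [Ax] p3 ⊢ p3

Result: YES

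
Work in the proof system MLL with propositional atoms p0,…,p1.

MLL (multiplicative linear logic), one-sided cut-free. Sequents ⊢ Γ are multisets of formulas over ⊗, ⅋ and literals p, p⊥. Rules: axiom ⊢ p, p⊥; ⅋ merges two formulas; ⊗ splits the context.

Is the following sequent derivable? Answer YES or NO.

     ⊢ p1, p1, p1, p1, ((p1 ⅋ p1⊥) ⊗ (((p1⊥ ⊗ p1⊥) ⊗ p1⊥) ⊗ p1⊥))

Proof tree:
[⊗]  ⊢ p1, p1, p1, p1, ((p1 ⅋ p1⊥) ⊗ (((p1⊥ ⊗ p1⊥) ⊗ p1⊥) ⊗ p1⊥))
  [⅋]  ⊢ (p1 ⅋ p1⊥)
    [Ax]  ⊢ p1, p1⊥
  [⊗]  ⊢ p1, p1, p1, p1, (((p1⊥ ⊗ p1⊥) ⊗ p1⊥) ⊗ p1⊥)
    [⊗]  ⊢ p1, p1, p1, ((p1⊥ ⊗ p1⊥) ⊗ p1⊥)
      [⊗]  ⊢ p1, p1, (p1⊥ ⊗ p1⊥)
        [Ax]  ⊢ p1, p1⊥
        [Ax]  ⊢ p1, p1⊥
      [Ax]  ⊢ p1, p1⊥
    [Ax]  ⊢ p1, p1⊥

Result: YES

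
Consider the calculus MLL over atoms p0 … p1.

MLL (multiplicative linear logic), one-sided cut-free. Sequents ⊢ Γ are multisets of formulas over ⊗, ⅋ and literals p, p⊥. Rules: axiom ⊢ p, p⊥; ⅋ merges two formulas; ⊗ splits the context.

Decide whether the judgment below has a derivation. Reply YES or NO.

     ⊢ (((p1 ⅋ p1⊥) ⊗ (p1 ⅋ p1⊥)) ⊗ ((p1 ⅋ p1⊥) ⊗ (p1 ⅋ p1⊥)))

Proof tree:
[⊗]  ⊢ (((p1 ⅋ p1⊥) ⊗ (p1 ⅋ p1⊥)) ⊗ ((p1 ⅋ p1⊥) ⊗ (p1 ⅋ p1⊥)))
  [⊗]  ⊢ ((p1 ⅋ p1⊥) ⊗ (p1 ⅋ p1⊥))
    [⅋]  ⊢ (p1 ⅋ p1⊥)
      [Ax]  ⊢ p1, p1⊥
    [⅋]  ⊢ (p1 ⅋ p1⊥)
      [Ax]  ⊢ p1, p1⊥
  [⊗]  ⊢ ((p1 ⅋ p1⊥) ⊗ (p1 ⅋ p1⊥))
    [⅋]  ⊢ (p1 ⅋ p1⊥)
      [Ax]  ⊢ p1, p1⊥
    [⅋]  ⊢ (p1 ⅋ p1⊥)
      [Ax]  ⊢ p1, p1⊥

Result: YES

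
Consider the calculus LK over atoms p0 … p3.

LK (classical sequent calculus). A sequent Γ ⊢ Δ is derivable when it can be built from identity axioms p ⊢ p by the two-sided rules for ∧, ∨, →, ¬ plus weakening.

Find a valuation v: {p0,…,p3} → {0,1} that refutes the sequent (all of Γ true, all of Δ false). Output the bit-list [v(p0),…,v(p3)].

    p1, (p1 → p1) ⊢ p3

Search for a countermodel by truth-table:
  v=0000: Γ:[p1=F, (p1 → p1)=T] Δ:[p3=F] refutes=False
  v=0001: Γ:[p1=F, (p1 → p1)=T] Δ:[p3=T] refutes=False
  v=0010: Γ:[p1=F, (p1 → p1)=T] Δ:[p3=F] refutes=False
  v=0011: Γ:[p1=F, (p1 → p1)=T] Δ:[p3=T] refutes=False
  v=0100: Γ:[p1=T, (p1 → p1)=T] Δ:[p3=F] refutes=True  ← countermodel

Result: [0, 1, 0, 0]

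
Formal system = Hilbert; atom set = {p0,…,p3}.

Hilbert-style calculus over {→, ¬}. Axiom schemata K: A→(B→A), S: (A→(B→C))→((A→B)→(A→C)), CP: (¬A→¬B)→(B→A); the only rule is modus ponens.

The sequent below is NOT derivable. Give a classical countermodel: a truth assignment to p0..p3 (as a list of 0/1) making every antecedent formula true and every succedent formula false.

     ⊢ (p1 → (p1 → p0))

Enumerate valuations to refute Γ ⊢ Δ:
  v=0000: Γ:[] Δ:[(p1 → (p1 → p0))=T] refutes=False
  v=0001: Γ:[] Δ:[(p1 → (p1 → p0))=T] refutes=False
  v=0010: Γ:[] Δ:[(p1 → (p1 → p0))=T] refutes=False
  v=0011: Γ:[] Δ:[(p1 → (p1 → p0))=T] refutes=False
  v=0100: Γ:[] Δ:[(p1 → (p1 → p0))=F] refutes=True  ← countermodel

Result: [0, 1, 0, 0]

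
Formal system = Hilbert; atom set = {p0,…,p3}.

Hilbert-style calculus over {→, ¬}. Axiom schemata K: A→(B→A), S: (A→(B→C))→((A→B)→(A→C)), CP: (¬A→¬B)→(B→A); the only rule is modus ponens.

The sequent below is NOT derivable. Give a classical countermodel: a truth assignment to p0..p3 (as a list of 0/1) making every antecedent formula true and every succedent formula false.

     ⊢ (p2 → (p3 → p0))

Truth-table refutation:
  v=0000: Γ:[] Δ:[(p2 → (p3 → p0))=T] refutes=False
  v=0001: Γ:[] Δ:[(p2 → (p3 → p0))=T] refutes=False
  v=0010: Γ:[] Δ:[(p2 → (p3 → p0))=T] refutes=False
  v=0011: Γ:[] Δ:[(p2 → (p3 → p0))=F] refutes=True  ← countermodel

Result: [0, 0, 1, 1]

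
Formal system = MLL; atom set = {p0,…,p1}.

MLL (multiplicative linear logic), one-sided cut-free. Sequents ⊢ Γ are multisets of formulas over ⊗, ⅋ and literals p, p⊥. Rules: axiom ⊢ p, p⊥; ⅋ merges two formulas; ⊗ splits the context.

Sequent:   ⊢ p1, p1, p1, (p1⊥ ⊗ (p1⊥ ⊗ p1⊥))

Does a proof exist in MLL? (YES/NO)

Derivation trace:
[⊗]  ⊢ p1, p1, p1, (p1⊥ ⊗ (p1⊥ ⊗ p1⊥))
  [Ax]  ⊢ p1, p1⊥
  [⊗]  ⊢ p1, p1, (p1⊥ ⊗ p1⊥)
    [Ax]  ⊢ p1, p1⊥
    [Ax]  ⊢ p1, p1⊥

Result: YES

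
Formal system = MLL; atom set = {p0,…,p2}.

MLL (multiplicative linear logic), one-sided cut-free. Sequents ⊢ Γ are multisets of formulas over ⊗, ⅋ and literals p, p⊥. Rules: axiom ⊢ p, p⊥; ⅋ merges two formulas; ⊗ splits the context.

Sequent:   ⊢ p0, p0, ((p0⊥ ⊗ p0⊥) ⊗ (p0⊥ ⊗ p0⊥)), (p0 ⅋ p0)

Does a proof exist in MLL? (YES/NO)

Proof tree:
[⅋]  ⊢ p0, p0, ((p0⊥ ⊗ p0⊥) ⊗ (p0⊥ ⊗ p0⊥)), (p0 ⅋ p0)
  [⊗]  ⊢ p0, p0, p0, p0, ((p0⊥ ⊗ p0⊥) ⊗ (p0⊥ ⊗ p0⊥))
    [⊗]  ⊢ p0, p0, (p0⊥ ⊗ p0⊥)
      [Ax]  ⊢ p0, p0⊥
      [Ax]  ⊢ p0, p0⊥
    [⊗]  ⊢ p0, p0, (p0⊥ ⊗ p0⊥)
      [Ax]  ⊢ p0, p0⊥
      [Ax]  ⊢ p0, p0⊥

Result: YES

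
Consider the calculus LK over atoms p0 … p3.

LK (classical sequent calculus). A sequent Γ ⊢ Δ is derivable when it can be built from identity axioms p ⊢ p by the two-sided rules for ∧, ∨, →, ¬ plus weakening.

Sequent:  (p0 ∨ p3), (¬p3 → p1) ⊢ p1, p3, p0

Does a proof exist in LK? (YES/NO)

Derivation trace:
[→L] (p0 ∨ p3), (¬p3 → p1) ⊢ p1, p3, p0
  [¬R] (p0 ∨ p3) ⊢ p3, p0, ¬p3
    [WL] (p0 ∨ p3), p3 ⊢ p3, p0
      [∨L] (p0 ∨ p3) ⊢ p3, p0
        [Ax] p0 ⊢ p0
        [Ax] p3 ⊢ p3
  [Ax] p1 ⊢ p1

Result: YES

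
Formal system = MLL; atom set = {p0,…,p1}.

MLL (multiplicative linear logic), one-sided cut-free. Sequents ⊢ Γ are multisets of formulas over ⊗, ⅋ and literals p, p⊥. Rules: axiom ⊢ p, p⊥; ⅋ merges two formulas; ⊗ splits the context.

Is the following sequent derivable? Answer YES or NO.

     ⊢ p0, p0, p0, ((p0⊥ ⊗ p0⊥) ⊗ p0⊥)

Proof tree:
[⊗]  ⊢ p0, p0, p0, ((p0⊥ ⊗ p0⊥) ⊗ p0⊥)
  [⊗]  ⊢ p0, p0, (p0⊥ ⊗ p0⊥)
    [Ax]  ⊢ p0, p0⊥
    [Ax]  ⊢ p0, p0⊥
  [Ax]  ⊢ p0, p0⊥

Result: YES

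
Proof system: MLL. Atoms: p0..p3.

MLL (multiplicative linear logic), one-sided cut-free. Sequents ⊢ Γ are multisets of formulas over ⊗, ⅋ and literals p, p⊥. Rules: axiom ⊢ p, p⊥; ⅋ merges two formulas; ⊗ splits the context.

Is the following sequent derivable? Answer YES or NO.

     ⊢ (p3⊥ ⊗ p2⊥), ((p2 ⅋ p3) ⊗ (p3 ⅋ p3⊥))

Derivation trace:
[⊗]  ⊢ (p3⊥ ⊗ p2⊥), ((p2 ⅋ p3) ⊗ (p3 ⅋ p3⊥))
  [⅋]  ⊢ (p3⊥ ⊗ p2⊥), (p2 ⅋ p3)
    [⊗]  ⊢ p3, p2, (p3⊥ ⊗ p2⊥)
      [Ax]  ⊢ p3, p3⊥
      [Ax]  ⊢ p2, p2⊥
  [⅋]  ⊢ (p3 ⅋ p3⊥)
    [Ax]  ⊢ p3, p3⊥

Result: YES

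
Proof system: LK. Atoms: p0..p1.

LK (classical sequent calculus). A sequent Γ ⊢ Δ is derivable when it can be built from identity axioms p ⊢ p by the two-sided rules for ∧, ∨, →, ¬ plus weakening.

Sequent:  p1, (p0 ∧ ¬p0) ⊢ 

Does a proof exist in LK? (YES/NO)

Derivation (root first):
[∧L] p1, (p0 ∧ ¬p0) ⊢ 
  [WL] p0, ¬p0, p1 ⊢ 
    [¬L] p0, ¬p0 ⊢ 
      [Ax] p0 ⊢ p0

Result: YES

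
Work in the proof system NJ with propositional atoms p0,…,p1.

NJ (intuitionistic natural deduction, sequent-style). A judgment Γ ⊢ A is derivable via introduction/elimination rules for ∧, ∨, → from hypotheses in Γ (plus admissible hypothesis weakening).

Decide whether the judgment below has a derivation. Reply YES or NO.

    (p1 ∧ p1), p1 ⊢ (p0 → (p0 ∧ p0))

Proof tree:
[Wk] (p1 ∧ p1), p1 ⊢ (p0 → (p0 ∧ p0))
  [Wk] (p1 ∧ p1) ⊢ (p0 → (p0 ∧ p0))
    [→I]  ⊢ (p0 → (p0 ∧ p0))
      [∧I] p0 ⊢ (p0 ∧ p0)
        [Ax] p0 ⊢ p0
        [Ax] p0 ⊢ p0

Result: YES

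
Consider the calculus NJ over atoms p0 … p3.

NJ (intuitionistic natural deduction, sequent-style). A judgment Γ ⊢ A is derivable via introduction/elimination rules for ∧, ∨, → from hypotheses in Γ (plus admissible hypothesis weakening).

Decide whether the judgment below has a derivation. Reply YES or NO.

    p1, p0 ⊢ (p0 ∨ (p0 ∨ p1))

Derivation trace:
[∨I₂] p1, p0 ⊢ (p0 ∨ (p0 ∨ p1))
  [∨I₂] p1, p0 ⊢ (p0 ∨ p1)
    [Wk] p1, p0 ⊢ p1
      [Ax] p1 ⊢ p1

Result: YES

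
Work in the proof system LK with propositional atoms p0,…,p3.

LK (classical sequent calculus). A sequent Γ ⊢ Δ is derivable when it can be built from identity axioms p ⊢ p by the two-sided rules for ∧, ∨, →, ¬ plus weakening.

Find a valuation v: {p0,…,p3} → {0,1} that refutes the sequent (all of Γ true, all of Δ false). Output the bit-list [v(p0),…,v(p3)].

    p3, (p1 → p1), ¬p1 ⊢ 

Search for a countermodel by truth-table:
  v=0000: Γ:[p3=F, (p1 → p1)=T, ¬p1=T] Δ:[] refutes=False
  v=0001: Γ:[p3=T, (p1 → p1)=T, ¬p1=T] Δ:[] refutes=True  ← countermodel

Result: [0, 0, 0, 1]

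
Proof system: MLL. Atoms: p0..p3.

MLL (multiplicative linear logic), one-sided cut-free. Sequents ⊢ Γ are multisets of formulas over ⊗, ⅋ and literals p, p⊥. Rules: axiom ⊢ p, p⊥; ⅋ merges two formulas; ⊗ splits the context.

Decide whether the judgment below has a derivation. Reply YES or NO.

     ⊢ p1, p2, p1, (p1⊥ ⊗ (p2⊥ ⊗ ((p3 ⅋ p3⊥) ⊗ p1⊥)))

Derivation (root first):
[⊗]  ⊢ p1, p2, p1, (p1⊥ ⊗ (p2⊥ ⊗ ((p3 ⅋ p3⊥) ⊗ p1⊥)))
  [Ax]  ⊢ p1, p1⊥
  [⊗]  ⊢ p2, p1, (p2⊥ ⊗ ((p3 ⅋ p3⊥) ⊗ p1⊥))
    [Ax]  ⊢ p2, p2⊥
    [⊗]  ⊢ p1, ((p3 ⅋ p3⊥) ⊗ p1⊥)
      [⅋]  ⊢ (p3 ⅋ p3⊥)
        [Ax]  ⊢ p3, p3⊥
      [Ax]  ⊢ p1, p1⊥

Result: YES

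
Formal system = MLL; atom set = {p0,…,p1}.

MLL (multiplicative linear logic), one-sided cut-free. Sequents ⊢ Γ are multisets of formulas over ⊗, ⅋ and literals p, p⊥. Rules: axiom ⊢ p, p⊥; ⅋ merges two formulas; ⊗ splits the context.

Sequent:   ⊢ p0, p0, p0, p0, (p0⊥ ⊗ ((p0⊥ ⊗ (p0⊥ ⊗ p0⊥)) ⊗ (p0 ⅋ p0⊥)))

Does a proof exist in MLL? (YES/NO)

Proof tree:
[⊗]  ⊢ p0, p0, p0, p0, (p0⊥ ⊗ ((p0⊥ ⊗ (p0⊥ ⊗ p0⊥)) ⊗ (p0 ⅋ p0⊥)))
  [Ax]  ⊢ p0, p0⊥
  [⊗]  ⊢ p0, p0, p0, ((p0⊥ ⊗ (p0⊥ ⊗ p0⊥)) ⊗ (p0 ⅋ p0⊥))
    [⊗]  ⊢ p0, p0, p0, (p0⊥ ⊗ (p0⊥ ⊗ p0⊥))
      [Ax]  ⊢ p0, p0⊥
      [⊗]  ⊢ p0, p0, (p0⊥ ⊗ p0⊥)
        [Ax]  ⊢ p0, p0⊥
        [Ax]  ⊢ p0, p0⊥
    [⅋]  ⊢ (p0 ⅋ p0⊥)
      [Ax]  ⊢ p0, p0⊥

Result: YES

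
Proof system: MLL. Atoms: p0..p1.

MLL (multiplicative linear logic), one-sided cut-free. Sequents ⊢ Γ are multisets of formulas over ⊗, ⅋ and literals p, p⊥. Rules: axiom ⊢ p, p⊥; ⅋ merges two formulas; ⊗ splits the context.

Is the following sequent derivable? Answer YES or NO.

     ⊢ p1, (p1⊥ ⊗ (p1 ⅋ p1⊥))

Derivation (root first):
[⊗]  ⊢ p1, (p1⊥ ⊗ (p1 ⅋ p1⊥))
  [Ax]  ⊢ p1, p1⊥
  [⅋]  ⊢ (p1 ⅋ p1⊥)
    [Ax]  ⊢ p1, p1⊥

Result: YES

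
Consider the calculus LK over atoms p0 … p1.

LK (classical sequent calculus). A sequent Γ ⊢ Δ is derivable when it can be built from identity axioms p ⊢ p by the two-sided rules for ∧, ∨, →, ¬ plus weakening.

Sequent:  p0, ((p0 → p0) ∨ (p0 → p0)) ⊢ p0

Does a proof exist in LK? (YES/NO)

Derivation trace:
[∨L] p0, ((p0 → p0) ∨ (p0 → p0)) ⊢ p0
  [→L] p0, (p0 → p0) ⊢ p0
    [Ax] p0 ⊢ p0
    [Ax] p0 ⊢ p0
  [→L] p0, (p0 → p0) ⊢ p0
    [Ax] p0 ⊢ p0
    [Ax] p0 ⊢ p0

Result: YES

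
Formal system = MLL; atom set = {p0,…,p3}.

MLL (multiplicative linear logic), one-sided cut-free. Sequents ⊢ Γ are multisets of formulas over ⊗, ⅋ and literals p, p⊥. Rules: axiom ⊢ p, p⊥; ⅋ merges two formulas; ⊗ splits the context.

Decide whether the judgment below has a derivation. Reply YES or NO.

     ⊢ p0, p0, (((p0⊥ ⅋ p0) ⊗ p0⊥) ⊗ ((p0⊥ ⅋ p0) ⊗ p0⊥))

Derivation trace:
[⊗]  ⊢ p0, p0, (((p0⊥ ⅋ p0) ⊗ p0⊥) ⊗ ((p0⊥ ⅋ p0) ⊗ p0⊥))
  [⊗]  ⊢ p0, ((p0⊥ ⅋ p0) ⊗ p0⊥)
    [⅋]  ⊢ (p0⊥ ⅋ p0)
      [Ax]  ⊢ p0, p0⊥
    [Ax]  ⊢ p0, p0⊥
  [⊗]  ⊢ p0, ((p0⊥ ⅋ p0) ⊗ p0⊥)
    [⅋]  ⊢ (p0⊥ ⅋ p0)
      [Ax]  ⊢ p0, p0⊥
    [Ax]  ⊢ p0, p0⊥

Result: YES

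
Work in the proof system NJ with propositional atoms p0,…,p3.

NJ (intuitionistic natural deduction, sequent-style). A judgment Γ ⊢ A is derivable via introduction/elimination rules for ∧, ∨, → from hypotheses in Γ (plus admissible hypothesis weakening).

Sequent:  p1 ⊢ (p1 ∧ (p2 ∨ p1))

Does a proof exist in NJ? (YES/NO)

Proof tree:
[∧I] p1 ⊢ (p1 ∧ (p2 ∨ p1))
  [Ax] p1 ⊢ p1
  [∨I₂] p1 ⊢ (p2 ∨ p1)
    [Ax] p1 ⊢ p1

Result: YES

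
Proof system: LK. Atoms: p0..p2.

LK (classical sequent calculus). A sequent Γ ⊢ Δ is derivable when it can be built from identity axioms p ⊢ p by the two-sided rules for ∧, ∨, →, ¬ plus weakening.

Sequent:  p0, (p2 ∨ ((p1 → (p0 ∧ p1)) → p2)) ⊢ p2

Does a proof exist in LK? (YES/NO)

Derivation trace:
[∨L] p0, (p2 ∨ ((p1 → (p0 ∧ p1)) → p2)) ⊢ p2
  [Ax] p2 ⊢ p2
  [→L] p0, ((p1 → (p0 ∧ p1)) → p2) ⊢ p2
    [→R] p0 ⊢ (p1 → (p0 ∧ p1))
      [∧R] p1, p0 ⊢ (p0 ∧ p1)
        [Ax] p0 ⊢ p0
        [Ax] p1 ⊢ p1
    [Ax] p2 ⊢ p2

Result: YES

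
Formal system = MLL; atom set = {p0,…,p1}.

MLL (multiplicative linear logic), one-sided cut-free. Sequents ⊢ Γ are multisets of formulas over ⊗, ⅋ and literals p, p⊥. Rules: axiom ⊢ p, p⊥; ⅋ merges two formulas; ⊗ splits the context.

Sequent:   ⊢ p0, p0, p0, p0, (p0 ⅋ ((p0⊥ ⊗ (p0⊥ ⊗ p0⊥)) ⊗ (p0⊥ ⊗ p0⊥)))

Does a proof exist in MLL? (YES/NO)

Derivation (root first):
[⅋]  ⊢ p0, p0, p0, p0, (p0 ⅋ ((p0⊥ ⊗ (p0⊥ ⊗ p0⊥)) ⊗ (p0⊥ ⊗ p0⊥)))
  [⊗]  ⊢ p0, p0, p0, p0, p0, ((p0⊥ ⊗ (p0⊥ ⊗ p0⊥)) ⊗ (p0⊥ ⊗ p0⊥))
    [⊗]  ⊢ p0, p0, p0, (p0⊥ ⊗ (p0⊥ ⊗ p0⊥))
      [Ax]  ⊢ p0, p0⊥
      [⊗]  ⊢ p0, p0, (p0⊥ ⊗ p0⊥)
        [Ax]  ⊢ p0, p0⊥
        [Ax]  ⊢ p0, p0⊥
    [⊗]  ⊢ p0, p0, (p0⊥ ⊗ p0⊥)
      [Ax]  ⊢ p0, p0⊥
      [Ax]  ⊢ p0, p0⊥

Result: YES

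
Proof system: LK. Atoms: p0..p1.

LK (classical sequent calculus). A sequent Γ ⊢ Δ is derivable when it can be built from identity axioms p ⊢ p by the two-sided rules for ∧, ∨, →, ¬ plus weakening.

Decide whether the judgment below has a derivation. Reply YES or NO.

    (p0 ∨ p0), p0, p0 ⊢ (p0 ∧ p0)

Derivation (root first):
[WL] (p0 ∨ p0), p0, p0 ⊢ (p0 ∧ p0)
  [∧R] (p0 ∨ p0), p0 ⊢ (p0 ∧ p0)
    [∨L] (p0 ∨ p0) ⊢ p0
      [Ax] p0 ⊢ p0
      [Ax] p0 ⊢ p0
    [Ax] p0 ⊢ p0

Result: YES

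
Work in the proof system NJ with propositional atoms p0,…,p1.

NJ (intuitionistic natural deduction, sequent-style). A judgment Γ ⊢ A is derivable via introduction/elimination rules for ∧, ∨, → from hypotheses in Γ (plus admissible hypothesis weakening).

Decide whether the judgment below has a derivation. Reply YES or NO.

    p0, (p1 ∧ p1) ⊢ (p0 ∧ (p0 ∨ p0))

Derivation (root first):
[Wk] p0, (p1 ∧ p1) ⊢ (p0 ∧ (p0 ∨ p0))
  [∧I] p0 ⊢ (p0 ∧ (p0 ∨ p0))
    [Ax] p0 ⊢ p0
    [∨I₂] p0 ⊢ (p0 ∨ p0)
      [Ax] p0 ⊢ p0

Result: YES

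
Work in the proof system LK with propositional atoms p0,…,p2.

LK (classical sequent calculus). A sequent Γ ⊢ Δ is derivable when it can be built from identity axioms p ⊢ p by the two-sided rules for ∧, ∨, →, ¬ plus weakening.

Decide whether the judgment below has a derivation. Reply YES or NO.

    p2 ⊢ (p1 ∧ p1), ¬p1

Derivation (root first):
[WL] p2 ⊢ (p1 ∧ p1), ¬p1
  [¬R]  ⊢ (p1 ∧ p1), ¬p1
    [∧R] p1 ⊢ (p1 ∧ p1)
      [Ax] p1 ⊢ p1
      [Ax] p1 ⊢ p1

Result: YES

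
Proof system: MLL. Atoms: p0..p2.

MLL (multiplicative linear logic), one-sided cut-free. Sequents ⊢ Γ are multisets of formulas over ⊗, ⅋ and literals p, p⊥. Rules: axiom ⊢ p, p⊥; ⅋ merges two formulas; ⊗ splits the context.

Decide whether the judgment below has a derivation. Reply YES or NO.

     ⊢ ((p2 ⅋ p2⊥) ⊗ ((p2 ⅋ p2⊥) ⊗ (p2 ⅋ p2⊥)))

Derivation trace:
[⊗]  ⊢ ((p2 ⅋ p2⊥) ⊗ ((p2 ⅋ p2⊥) ⊗ (p2 ⅋ p2⊥)))
  [⅋]  ⊢ (p2 ⅋ p2⊥)
    [Ax]  ⊢ p2, p2⊥
  [⊗]  ⊢ ((p2 ⅋ p2⊥) ⊗ (p2 ⅋ p2⊥))
    [⅋]  ⊢ (p2 ⅋ p2⊥)
      [Ax]  ⊢ p2, p2⊥
    [⅋]  ⊢ (p2 ⅋ p2⊥)
      [Ax]  ⊢ p2, p2⊥

Result: YES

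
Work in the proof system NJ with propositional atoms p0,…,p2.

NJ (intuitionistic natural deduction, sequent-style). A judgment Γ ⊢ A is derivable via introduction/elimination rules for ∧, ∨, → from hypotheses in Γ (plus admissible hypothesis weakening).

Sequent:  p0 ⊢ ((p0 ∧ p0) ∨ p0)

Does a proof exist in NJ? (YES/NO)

Derivation trace:
[∨I₁] p0 ⊢ ((p0 ∧ p0) ∨ p0)
  [∧I] p0 ⊢ (p0 ∧ p0)
    [Ax] p0 ⊢ p0
    [Ax] p0 ⊢ p0

Result: YES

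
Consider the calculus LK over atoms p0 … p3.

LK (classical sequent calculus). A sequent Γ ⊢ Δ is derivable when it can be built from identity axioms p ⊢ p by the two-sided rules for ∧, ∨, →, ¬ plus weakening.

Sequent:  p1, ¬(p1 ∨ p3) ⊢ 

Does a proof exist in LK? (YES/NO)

Derivation trace:
[¬L] p1, ¬(p1 ∨ p3) ⊢ 
  [∨R] p1 ⊢ (p1 ∨ p3)
    [WR] p1 ⊢ p1, p3
      [Ax] p1 ⊢ p1

Result: YES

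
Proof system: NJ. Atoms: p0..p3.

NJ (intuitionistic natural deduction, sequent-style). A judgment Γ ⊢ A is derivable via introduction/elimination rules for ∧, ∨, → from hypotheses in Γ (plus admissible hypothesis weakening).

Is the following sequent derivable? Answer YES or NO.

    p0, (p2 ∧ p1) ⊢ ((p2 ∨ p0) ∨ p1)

Derivation trace:
[∨I₁] p0, (p2 ∧ p1) ⊢ ((p2 ∨ p0) ∨ p1)
  [∨I₂] p0, (p2 ∧ p1) ⊢ (p2 ∨ p0)
    [Wk] p0, (p2 ∧ p1) ⊢ p0
      [Ax] p0 ⊢ p0

Result: YES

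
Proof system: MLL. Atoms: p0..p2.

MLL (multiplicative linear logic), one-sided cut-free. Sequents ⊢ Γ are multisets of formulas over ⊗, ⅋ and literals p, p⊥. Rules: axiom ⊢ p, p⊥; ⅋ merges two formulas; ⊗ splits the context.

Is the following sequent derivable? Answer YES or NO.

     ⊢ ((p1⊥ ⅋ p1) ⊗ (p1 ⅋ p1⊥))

Derivation (root first):
[⊗]  ⊢ ((p1⊥ ⅋ p1) ⊗ (p1 ⅋ p1⊥))
  [⅋]  ⊢ (p1⊥ ⅋ p1)
    [Ax]  ⊢ p1, p1⊥
  [⅋]  ⊢ (p1 ⅋ p1⊥)
    [Ax]  ⊢ p1, p1⊥

Result: YES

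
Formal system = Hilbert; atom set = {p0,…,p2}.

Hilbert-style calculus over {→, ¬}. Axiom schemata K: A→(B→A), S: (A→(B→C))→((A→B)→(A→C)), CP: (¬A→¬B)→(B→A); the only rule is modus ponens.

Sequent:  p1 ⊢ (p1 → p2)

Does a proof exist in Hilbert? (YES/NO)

Enumerate valuations to refute Γ ⊢ Δ:
  v=000: Γ:[p1=F] Δ:[(p1 → p2)=T] refutes=False
  v=001: Γ:[p1=F] Δ:[(p1 → p2)=T] refutes=False
  v=010: Γ:[p1=T] Δ:[(p1 → p2)=F] refutes=True  ← countermodel

Result: NO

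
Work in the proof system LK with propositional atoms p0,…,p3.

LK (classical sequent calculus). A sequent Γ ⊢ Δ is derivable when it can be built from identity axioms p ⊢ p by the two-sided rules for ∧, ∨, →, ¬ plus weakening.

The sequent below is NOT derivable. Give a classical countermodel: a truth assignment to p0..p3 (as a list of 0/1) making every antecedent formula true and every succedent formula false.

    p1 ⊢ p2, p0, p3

Search for a countermodel by truth-table:
  v=0000: Γ:[p1=F] Δ:[p2=F, p0=F, p3=F] refutes=False
  v=0001: Γ:[p1=F] Δ:[p2=F, p0=F, p3=T] refutes=False
  v=0010: Γ:[p1=F] Δ:[p2=T, p0=F, p3=F] refutes=False
  v=0011: Γ:[p1=F] Δ:[p2=T, p0=F, p3=T] refutes=False
  v=0100: Γ:[p1=T] Δ:[p2=F, p0=F, p3=F] refutes=True  ← countermodel

Result: [0, 1, 0, 0]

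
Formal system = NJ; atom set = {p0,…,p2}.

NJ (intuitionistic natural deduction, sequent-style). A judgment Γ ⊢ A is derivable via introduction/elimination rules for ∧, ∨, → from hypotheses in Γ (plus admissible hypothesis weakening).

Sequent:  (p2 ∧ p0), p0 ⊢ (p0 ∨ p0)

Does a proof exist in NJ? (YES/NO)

Proof tree:
[∨I₁] (p2 ∧ p0), p0 ⊢ (p0 ∨ p0)
  [→E] (p2 ∧ p0), p0 ⊢ p0
    [→I]  ⊢ (p0 → p0)
      [Ax] p0 ⊢ p0
    [Wk] p0, (p2 ∧ p0) ⊢ p0
      [Ax] p0 ⊢ p0

Result: YES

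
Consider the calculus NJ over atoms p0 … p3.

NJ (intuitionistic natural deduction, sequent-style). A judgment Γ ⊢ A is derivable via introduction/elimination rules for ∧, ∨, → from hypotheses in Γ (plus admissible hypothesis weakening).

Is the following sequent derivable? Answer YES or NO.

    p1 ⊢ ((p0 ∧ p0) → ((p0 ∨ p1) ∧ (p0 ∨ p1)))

Derivation (root first):
[→I] p1 ⊢ ((p0 ∧ p0) → ((p0 ∨ p1) ∧ (p0 ∨ p1)))
  [∧I] p1, (p0 ∧ p0) ⊢ ((p0 ∨ p1) ∧ (p0 ∨ p1))
    [∨I₂] p1, (p0 ∧ p0) ⊢ (p0 ∨ p1)
      [Wk] p1, (p0 ∧ p0) ⊢ p1
        [Ax] p1 ⊢ p1
    [∨I₂] p1, (p0 ∧ p0) ⊢ (p0 ∨ p1)
      [Wk] p1, (p0 ∧ p0) ⊢ p1
        [Ax] p1 ⊢ p1

Result: YES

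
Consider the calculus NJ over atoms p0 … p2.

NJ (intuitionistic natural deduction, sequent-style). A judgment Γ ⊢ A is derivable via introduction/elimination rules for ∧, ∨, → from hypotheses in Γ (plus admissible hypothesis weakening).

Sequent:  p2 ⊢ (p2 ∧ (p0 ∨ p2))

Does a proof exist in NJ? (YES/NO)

Proof tree:
[∧I] p2 ⊢ (p2 ∧ (p0 ∨ p2))
  [Ax] p2 ⊢ p2
  [∨I₂] p2 ⊢ (p0 ∨ p2)
    [Ax] p2 ⊢ p2

Result: YES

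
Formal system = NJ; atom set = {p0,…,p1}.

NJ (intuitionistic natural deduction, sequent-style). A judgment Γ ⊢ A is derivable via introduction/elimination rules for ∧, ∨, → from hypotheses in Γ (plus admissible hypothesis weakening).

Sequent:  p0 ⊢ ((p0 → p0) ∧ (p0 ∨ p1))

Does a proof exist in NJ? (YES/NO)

Derivation trace:
[∧I] p0 ⊢ ((p0 → p0) ∧ (p0 ∨ p1))
  [→I]  ⊢ (p0 → p0)
    [Ax] p0 ⊢ p0
  [∨I₁] p0 ⊢ (p0 ∨ p1)
    [Ax] p0 ⊢ p0

Result: YES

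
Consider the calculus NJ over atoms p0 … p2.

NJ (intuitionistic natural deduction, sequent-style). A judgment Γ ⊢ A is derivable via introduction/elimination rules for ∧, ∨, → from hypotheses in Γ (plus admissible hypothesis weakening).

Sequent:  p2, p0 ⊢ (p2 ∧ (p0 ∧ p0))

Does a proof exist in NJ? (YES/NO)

Proof tree:
[∧I] p2, p0 ⊢ (p2 ∧ (p0 ∧ p0))
  [Ax] p2 ⊢ p2
  [∧I] p0 ⊢ (p0 ∧ p0)
    [Ax] p0 ⊢ p0
    [Ax] p0 ⊢ p0

Result: YES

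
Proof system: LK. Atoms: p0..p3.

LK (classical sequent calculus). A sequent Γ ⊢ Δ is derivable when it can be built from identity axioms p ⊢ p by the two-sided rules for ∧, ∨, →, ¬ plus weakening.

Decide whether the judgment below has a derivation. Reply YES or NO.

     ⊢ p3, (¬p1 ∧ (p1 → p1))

Truth-table refutation:
  v=0000: Γ:[] Δ:[p3=F, (¬p1 ∧ (p1 → p1))=T] refutes=False
  v=0001: Γ:[] Δ:[p3=T, (¬p1 ∧ (p1 → p1))=T] refutes=False
  v=0010: Γ:[] Δ:[p3=F, (¬p1 ∧ (p1 → p1))=T] refutes=False
  v=0011: Γ:[] Δ:[p3=T, (¬p1 ∧ (p1 → p1))=T] refutes=False
  v=0100: Γ:[] Δ:[p3=F, (¬p1 ∧ (p1 → p1))=F] refutes=True  ← countermodel

Result: NO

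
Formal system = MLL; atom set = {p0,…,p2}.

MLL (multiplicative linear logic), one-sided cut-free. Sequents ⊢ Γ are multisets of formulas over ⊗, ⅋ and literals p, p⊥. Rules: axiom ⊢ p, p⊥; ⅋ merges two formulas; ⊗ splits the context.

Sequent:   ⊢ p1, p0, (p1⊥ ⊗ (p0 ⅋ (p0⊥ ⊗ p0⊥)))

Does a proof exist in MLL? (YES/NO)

Derivation trace:
[⊗]  ⊢ p1, p0, (p1⊥ ⊗ (p0 ⅋ (p0⊥ ⊗ p0⊥)))
  [Ax]  ⊢ p1, p1⊥
  [⅋]  ⊢ p0, (p0 ⅋ (p0⊥ ⊗ p0⊥))
    [⊗]  ⊢ p0, p0, (p0⊥ ⊗ p0⊥)
      [Ax]  ⊢ p0, p0⊥
      [Ax]  ⊢ p0, p0⊥

Result: YES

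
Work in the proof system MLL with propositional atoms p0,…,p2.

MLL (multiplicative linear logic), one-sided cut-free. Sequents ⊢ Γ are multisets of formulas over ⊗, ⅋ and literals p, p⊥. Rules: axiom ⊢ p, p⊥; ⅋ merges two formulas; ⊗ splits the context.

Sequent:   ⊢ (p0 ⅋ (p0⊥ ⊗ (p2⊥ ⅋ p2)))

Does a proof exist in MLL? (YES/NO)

Derivation trace:
[⅋]  ⊢ (p0 ⅋ (p0⊥ ⊗ (p2⊥ ⅋ p2)))
  [⊗]  ⊢ p0, (p0⊥ ⊗ (p2⊥ ⅋ p2))
    [Ax]  ⊢ p0, p0⊥
    [⅋]  ⊢ (p2⊥ ⅋ p2)
      [Ax]  ⊢ p2, p2⊥

Result: YES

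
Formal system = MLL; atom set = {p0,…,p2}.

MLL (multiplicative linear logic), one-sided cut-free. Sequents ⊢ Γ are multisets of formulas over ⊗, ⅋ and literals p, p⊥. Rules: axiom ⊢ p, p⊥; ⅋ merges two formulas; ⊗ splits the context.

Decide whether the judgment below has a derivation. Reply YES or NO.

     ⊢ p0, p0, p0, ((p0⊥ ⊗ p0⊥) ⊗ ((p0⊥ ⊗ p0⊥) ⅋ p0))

Derivation (root first):
[⊗]  ⊢ p0, p0, p0, ((p0⊥ ⊗ p0⊥) ⊗ ((p0⊥ ⊗ p0⊥) ⅋ p0))
  [⊗]  ⊢ p0, p0, (p0⊥ ⊗ p0⊥)
    [Ax]  ⊢ p0, p0⊥
    [Ax]  ⊢ p0, p0⊥
  [⅋]  ⊢ p0, ((p0⊥ ⊗ p0⊥) ⅋ p0)
    [⊗]  ⊢ p0, p0, (p0⊥ ⊗ p0⊥)
      [Ax]  ⊢ p0, p0⊥
      [Ax]  ⊢ p0, p0⊥

Result: YES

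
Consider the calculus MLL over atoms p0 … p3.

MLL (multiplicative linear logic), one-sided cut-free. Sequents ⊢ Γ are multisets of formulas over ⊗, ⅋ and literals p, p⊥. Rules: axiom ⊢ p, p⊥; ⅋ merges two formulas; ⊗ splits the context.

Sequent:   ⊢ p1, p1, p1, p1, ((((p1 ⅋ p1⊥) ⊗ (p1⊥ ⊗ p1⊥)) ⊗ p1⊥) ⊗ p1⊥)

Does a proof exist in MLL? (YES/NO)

Derivation trace:
[⊗]  ⊢ p1, p1, p1, p1, ((((p1 ⅋ p1⊥) ⊗ (p1⊥ ⊗ p1⊥)) ⊗ p1⊥) ⊗ p1⊥)
  [⊗]  ⊢ p1, p1, p1, (((p1 ⅋ p1⊥) ⊗ (p1⊥ ⊗ p1⊥)) ⊗ p1⊥)
    [⊗]  ⊢ p1, p1, ((p1 ⅋ p1⊥) ⊗ (p1⊥ ⊗ p1⊥))
      [⅋]  ⊢ (p1 ⅋ p1⊥)
        [Ax]  ⊢ p1, p1⊥
      [⊗]  ⊢ p1, p1, (p1⊥ ⊗ p1⊥)
        [Ax]  ⊢ p1, p1⊥
        [Ax]  ⊢ p1, p1⊥
    [Ax]  ⊢ p1, p1⊥
  [Ax]  ⊢ p1, p1⊥

Result: YES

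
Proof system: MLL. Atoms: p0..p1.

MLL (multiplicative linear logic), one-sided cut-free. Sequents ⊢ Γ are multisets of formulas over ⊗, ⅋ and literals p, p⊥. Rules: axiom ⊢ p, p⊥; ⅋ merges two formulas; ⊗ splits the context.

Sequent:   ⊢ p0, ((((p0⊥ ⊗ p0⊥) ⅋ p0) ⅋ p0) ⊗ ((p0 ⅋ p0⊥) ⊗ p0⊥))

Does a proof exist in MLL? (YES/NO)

Proof tree:
[⊗]  ⊢ p0, ((((p0⊥ ⊗ p0⊥) ⅋ p0) ⅋ p0) ⊗ ((p0 ⅋ p0⊥) ⊗ p0⊥))
  [⅋]  ⊢ (((p0⊥ ⊗ p0⊥) ⅋ p0) ⅋ p0)
    [⅋]  ⊢ p0, ((p0⊥ ⊗ p0⊥) ⅋ p0)
      [⊗]  ⊢ p0, p0, (p0⊥ ⊗ p0⊥)
        [Ax]  ⊢ p0, p0⊥
        [Ax]  ⊢ p0, p0⊥
  [⊗]  ⊢ p0, ((p0 ⅋ p0⊥) ⊗ p0⊥)
    [⅋]  ⊢ (p0 ⅋ p0⊥)
      [Ax]  ⊢ p0, p0⊥
    [Ax]  ⊢ p0, p0⊥

Result: YES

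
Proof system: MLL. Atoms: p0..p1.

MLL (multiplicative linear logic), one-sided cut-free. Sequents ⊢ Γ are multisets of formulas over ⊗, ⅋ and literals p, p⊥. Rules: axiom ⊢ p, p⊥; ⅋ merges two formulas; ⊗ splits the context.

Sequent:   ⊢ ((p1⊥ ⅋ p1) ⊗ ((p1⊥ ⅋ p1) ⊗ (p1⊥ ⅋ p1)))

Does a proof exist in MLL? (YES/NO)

Derivation (root first):
[⊗]  ⊢ ((p1⊥ ⅋ p1) ⊗ ((p1⊥ ⅋ p1) ⊗ (p1⊥ ⅋ p1)))
  [⅋]  ⊢ (p1⊥ ⅋ p1)
    [Ax]  ⊢ p1, p1⊥
  [⊗]  ⊢ ((p1⊥ ⅋ p1) ⊗ (p1⊥ ⅋ p1))
    [⅋]  ⊢ (p1⊥ ⅋ p1)
      [Ax]  ⊢ p1, p1⊥
    [⅋]  ⊢ (p1⊥ ⅋ p1)
      [Ax]  ⊢ p1, p1⊥

Result: YES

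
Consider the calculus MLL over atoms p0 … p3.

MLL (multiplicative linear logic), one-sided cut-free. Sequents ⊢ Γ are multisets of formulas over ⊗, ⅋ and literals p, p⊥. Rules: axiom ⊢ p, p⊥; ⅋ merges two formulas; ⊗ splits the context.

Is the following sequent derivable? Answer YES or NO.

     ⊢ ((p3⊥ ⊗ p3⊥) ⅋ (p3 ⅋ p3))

Proof tree:
[⅋]  ⊢ ((p3⊥ ⊗ p3⊥) ⅋ (p3 ⅋ p3))
  [⅋]  ⊢ (p3⊥ ⊗ p3⊥), (p3 ⅋ p3)
    [⊗]  ⊢ p3, p3, (p3⊥ ⊗ p3⊥)
      [Ax]  ⊢ p3, p3⊥
      [Ax]  ⊢ p3, p3⊥

Result: YES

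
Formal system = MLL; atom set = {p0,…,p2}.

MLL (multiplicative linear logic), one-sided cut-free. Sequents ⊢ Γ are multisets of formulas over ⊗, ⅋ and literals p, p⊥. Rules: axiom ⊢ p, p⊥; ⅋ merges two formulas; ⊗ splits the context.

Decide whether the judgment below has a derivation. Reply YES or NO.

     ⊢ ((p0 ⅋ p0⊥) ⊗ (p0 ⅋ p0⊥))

Derivation (root first):
[⊗]  ⊢ ((p0 ⅋ p0⊥) ⊗ (p0 ⅋ p0⊥))
  [⅋]  ⊢ (p0 ⅋ p0⊥)
    [Ax]  ⊢ p0, p0⊥
  [⅋]  ⊢ (p0 ⅋ p0⊥)
    [Ax]  ⊢ p0, p0⊥

Result: YES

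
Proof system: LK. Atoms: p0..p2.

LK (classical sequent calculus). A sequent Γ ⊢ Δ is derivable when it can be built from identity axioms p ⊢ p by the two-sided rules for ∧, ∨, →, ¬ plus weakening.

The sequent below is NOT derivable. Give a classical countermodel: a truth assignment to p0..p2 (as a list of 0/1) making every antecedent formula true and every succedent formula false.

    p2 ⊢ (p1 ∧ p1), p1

Enumerate valuations to refute Γ ⊢ Δ:
  v=000: Γ:[p2=F] Δ:[(p1 ∧ p1)=F, p1=F] refutes=False
  v=001: Γ:[p2=T] Δ:[(p1 ∧ p1)=F, p1=F] refutes=True  ← countermodel

Result: [0, 0, 1]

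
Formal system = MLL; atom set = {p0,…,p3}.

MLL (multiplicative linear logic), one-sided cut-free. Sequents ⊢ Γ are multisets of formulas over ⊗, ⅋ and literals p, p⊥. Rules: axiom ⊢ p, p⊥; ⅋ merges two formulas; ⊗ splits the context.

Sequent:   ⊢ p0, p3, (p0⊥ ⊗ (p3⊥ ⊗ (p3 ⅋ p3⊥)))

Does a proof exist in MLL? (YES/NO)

Proof tree:
[⊗]  ⊢ p0, p3, (p0⊥ ⊗ (p3⊥ ⊗ (p3 ⅋ p3⊥)))
  [Ax]  ⊢ p0, p0⊥
  [⊗]  ⊢ p3, (p3⊥ ⊗ (p3 ⅋ p3⊥))
    [Ax]  ⊢ p3, p3⊥
    [⅋]  ⊢ (p3 ⅋ p3⊥)
      [Ax]  ⊢ p3, p3⊥

Result: YES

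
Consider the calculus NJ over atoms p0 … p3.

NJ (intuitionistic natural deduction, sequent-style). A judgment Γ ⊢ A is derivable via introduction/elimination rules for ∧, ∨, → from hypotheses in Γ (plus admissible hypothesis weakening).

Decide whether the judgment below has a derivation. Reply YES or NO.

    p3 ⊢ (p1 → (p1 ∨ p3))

Derivation trace:
[→I] p3 ⊢ (p1 → (p1 ∨ p3))
  [Wk] p3, p1 ⊢ (p1 ∨ p3)
    [∨I₂] p3 ⊢ (p1 ∨ p3)
      [Ax] p3 ⊢ p3

Result: YES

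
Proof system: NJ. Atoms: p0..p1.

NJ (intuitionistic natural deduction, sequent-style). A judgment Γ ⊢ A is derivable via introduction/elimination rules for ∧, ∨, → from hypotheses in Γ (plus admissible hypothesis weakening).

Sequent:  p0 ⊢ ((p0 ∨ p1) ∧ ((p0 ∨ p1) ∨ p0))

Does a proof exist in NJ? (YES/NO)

Derivation (root first):
[∧I] p0 ⊢ ((p0 ∨ p1) ∧ ((p0 ∨ p1) ∨ p0))
  [∨I₁] p0 ⊢ (p0 ∨ p1)
    [Ax] p0 ⊢ p0
  [∨I₁] p0 ⊢ ((p0 ∨ p1) ∨ p0)
    [∨I₁] p0 ⊢ (p0 ∨ p1)
      [Ax] p0 ⊢ p0

Result: YES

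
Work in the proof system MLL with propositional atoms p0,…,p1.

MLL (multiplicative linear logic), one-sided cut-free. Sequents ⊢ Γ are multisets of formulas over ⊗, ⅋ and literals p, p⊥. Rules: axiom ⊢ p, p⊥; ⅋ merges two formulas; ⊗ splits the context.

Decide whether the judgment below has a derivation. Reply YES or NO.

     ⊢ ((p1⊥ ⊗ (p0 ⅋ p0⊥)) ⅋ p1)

Proof tree:
[⅋]  ⊢ ((p1⊥ ⊗ (p0 ⅋ p0⊥)) ⅋ p1)
  [⊗]  ⊢ p1, (p1⊥ ⊗ (p0 ⅋ p0⊥))
    [Ax]  ⊢ p1, p1⊥
    [⅋]  ⊢ (p0 ⅋ p0⊥)
      [Ax]  ⊢ p0, p0⊥

Result: YES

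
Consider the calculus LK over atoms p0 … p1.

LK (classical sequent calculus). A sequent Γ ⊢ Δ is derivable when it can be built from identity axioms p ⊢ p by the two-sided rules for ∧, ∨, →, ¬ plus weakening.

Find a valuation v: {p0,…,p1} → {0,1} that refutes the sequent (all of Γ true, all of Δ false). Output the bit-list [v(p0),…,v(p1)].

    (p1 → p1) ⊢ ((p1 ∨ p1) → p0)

Search for a countermodel by truth-table:
  v=00: Γ:[(p1 → p1)=T] Δ:[((p1 ∨ p1) → p0)=T] refutes=False
  v=01: Γ:[(p1 → p1)=T] Δ:[((p1 ∨ p1) → p0)=F] refutes=True  ← countermodel

Result: [0, 1]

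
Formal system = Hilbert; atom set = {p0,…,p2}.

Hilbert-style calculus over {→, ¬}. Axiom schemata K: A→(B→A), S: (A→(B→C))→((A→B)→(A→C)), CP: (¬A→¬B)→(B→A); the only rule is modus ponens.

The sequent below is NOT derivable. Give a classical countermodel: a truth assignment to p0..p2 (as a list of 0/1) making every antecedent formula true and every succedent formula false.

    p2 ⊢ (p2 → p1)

Truth-table refutation:
  v=000: Γ:[p2=F] Δ:[(p2 → p1)=T] refutes=False
  v=001: Γ:[p2=T] Δ:[(p2 → p1)=F] refutes=True  ← countermodel

Result: [0, 0, 1]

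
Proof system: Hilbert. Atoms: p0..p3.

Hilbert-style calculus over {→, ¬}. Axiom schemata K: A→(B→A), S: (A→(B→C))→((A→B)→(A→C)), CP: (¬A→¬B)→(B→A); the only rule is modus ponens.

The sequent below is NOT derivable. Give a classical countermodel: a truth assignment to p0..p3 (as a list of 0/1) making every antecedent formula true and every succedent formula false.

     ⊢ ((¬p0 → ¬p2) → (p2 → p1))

Enumerate valuations to refute Γ ⊢ Δ:
  v=0000: Γ:[] Δ:[((¬p0 → ¬p2) → (p2 → p1))=T] refutes=False
  v=0001: Γ:[] Δ:[((¬p0 → ¬p2) → (p2 → p1))=T] refutes=False
  v=0010: Γ:[] Δ:[((¬p0 → ¬p2) → (p2 → p1))=T] refutes=False
  v=0011: Γ:[] Δ:[((¬p0 → ¬p2) → (p2 → p1))=T] refutes=False
  v=0100: Γ:[] Δ:[((¬p0 → ¬p2) → (p2 → p1))=T] refutes=False
  v=0101: Γ:[] Δ:[((¬p0 → ¬p2) → (p2 → p1))=T] refutes=False
  v=0110: Γ:[] Δ:[((¬p0 → ¬p2) → (p2 → p1))=T] refutes=False
  v=0111: Γ:[] Δ:[((¬p0 → ¬p2) → (p2 → p1))=T] refutes=False
  v=1000: Γ:[] Δ:[((¬p0 → ¬p2) → (p2 → p1))=T] refutes=False
  v=1001: Γ:[] Δ:[((¬p0 → ¬p2) → (p2 → p1))=T] refutes=False
  v=1010: Γ:[] Δ:[((¬p0 → ¬p2) → (p2 → p1))=F] refutes=True  ← countermodel

Result: [1, 0, 1, 0]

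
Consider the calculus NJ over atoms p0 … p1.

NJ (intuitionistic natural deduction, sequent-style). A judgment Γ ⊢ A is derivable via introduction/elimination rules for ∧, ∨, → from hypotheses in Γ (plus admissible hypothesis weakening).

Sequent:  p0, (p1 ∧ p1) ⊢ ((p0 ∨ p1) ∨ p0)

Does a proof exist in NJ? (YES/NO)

Derivation (root first):
[Wk] p0, (p1 ∧ p1) ⊢ ((p0 ∨ p1) ∨ p0)
  [∨I₁] p0 ⊢ ((p0 ∨ p1) ∨ p0)
    [∨I₁] p0 ⊢ (p0 ∨ p1)
      [Ax] p0 ⊢ p0

Result: YES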